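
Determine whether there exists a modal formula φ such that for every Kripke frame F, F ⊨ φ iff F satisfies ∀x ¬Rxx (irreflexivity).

Any modally definable frame class is closed under surjective bounded morphisms.
The 3-cycle (worlds s,t,u with s→t→u→s) is irreflexive, and the map sending every world to a single reflexive point • is a surjective bounded morphism (forth: every edge maps to (•,•); back: every world has a successor). So any modal formula valid on the 3-cycle is also valid on the reflexive point, which is not irreflexive.
Hence irreflexivity is not modally definable.

Not modally definable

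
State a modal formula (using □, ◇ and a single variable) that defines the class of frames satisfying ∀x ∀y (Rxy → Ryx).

q → □◇q

A defining formula is q → □◇q (the B axiom).
Suppose q→□◇q is valid. Take Rxy and set V(q)={x}. Then q at x, so □◇q at x, so ◇q at y, so some z with Ryz has q; z=x, i.e. Ryx.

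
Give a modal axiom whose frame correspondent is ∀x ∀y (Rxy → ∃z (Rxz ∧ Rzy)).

The condition is density. The C4 schema □□q → □q defines it.
Suppose □□q→□q is valid. Take Rxy and set V(q)={w : xR²w}. Then □□q at x, so □q at x, so q at y, i.e. ∃z(Rxz∧Rzy).

□□q → □q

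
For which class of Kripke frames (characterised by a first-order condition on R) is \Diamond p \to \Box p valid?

partial functionality

This schema is the CD axiom.
Its frame correspondent is partial functionality — \forall x \forall y \forall z (Rxy \wedge Rxz \to y = z).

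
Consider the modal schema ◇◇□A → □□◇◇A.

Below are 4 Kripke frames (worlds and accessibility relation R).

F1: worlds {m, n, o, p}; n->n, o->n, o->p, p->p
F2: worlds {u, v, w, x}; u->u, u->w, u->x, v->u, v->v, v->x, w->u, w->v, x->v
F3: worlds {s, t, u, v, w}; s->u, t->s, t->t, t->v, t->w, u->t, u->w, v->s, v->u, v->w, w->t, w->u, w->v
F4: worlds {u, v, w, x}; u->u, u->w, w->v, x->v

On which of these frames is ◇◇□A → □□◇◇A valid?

F2

Frame correspondent (Sahlqvist): ∀x ∀y ∀z ((xR²y ∧ xR²z) → ∃w (yRw ∧ zR²w)) — i.e. a generalized confluence (Geach) condition.
F1: fails — oR²n, oR²p but no w with nRw and pR²w.
F2: ✓.
F3: fails — tR²s, tR²s but no w* with sRw* and sR²w*.
F4: fails — uR²u, uR²v but no t with uRt and vR²t.
Valid on: F2.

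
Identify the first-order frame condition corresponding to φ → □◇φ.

Symmetry

Suppose φ→□◇φ is valid. Take Rxy and set V(φ)={x}. Then φ at x, so □◇φ at x, so ◇φ at y, so some z with Ryz has φ; z=x, i.e. Ryx.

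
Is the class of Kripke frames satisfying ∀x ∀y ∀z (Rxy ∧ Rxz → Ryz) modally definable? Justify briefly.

The condition is the Euclidean property. A defining modal formula is ◇r → □◇r.
Suppose ◇r→□◇r is valid. Take Rxy, Rxz and set V(r)={y}. Then ◇r at x, so □◇r at x, so ◇r at z, so some w with Rzw has r; w=y, i.e. Rzy. By symmetry of the argument, Ryz.

Definable; ◇r → □◇r defines it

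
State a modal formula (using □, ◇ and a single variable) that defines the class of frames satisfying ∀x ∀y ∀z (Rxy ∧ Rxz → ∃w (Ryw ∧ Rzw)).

◇□p → □◇p

A defining formula is ◇□p → □◇p (the .2 axiom).
Suppose ◇□p→□◇p is valid. Take Rxy, Rxz and set V(p)={w : Ryw}. Then □p at y so ◇□p at x, so □◇p at x, so ◇p at z, giving w with Rzw and Ryw.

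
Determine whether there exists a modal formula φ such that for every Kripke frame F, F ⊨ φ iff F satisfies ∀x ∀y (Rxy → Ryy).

Yes — defined by □(□q → q)

Yes: it is shift-reflexivity, defined by the T□ schema □(□q → q).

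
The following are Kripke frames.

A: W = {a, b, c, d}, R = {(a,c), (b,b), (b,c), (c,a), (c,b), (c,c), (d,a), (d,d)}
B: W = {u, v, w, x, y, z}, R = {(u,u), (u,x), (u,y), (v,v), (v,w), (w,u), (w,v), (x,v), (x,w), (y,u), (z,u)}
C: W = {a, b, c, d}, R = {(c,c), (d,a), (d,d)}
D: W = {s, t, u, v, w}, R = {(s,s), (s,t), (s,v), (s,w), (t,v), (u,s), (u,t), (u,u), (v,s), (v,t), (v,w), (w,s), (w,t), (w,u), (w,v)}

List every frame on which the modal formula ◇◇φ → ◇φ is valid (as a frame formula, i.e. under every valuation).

This is the axiom for transitivity; its first-order frame correspondent is ∀x ∀y ∀z (Rxy ∧ Ryz → Rxz).
A: fails — Rbc and Rca but not Rba.
B: fails — Rxw and Rwu but not Rxu.
C: condition met.
D: fails — Rtv and Rvt but not Rtt.

C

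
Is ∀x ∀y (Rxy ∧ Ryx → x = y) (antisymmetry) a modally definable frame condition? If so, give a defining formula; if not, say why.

No — not modally definable

Any modally definable frame class is closed under surjective bounded morphisms.
The 8-cycle (worlds w0,w1,w2,w3,w4,w5,w6,w7 with w0→w1→w2→w3→w4→w5→w6→w7→w0) is antisymmetric. Sending even-indexed worlds to a and odd-indexed worlds to b is a surjective bounded morphism onto the two-world frame with a↔b, which is not antisymmetric.
Hence antisymmetry is not modally definable.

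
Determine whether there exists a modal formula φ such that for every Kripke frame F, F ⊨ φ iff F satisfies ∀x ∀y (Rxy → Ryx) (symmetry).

Yes — defined by p → □◇p

Yes: it is symmetry, defined by the B schema p → □◇p.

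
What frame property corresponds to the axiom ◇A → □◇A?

the Euclidean property: ∀x ∀y ∀z (Rxy ∧ Rxz → Ryz)

This schema is the 5 axiom.
Its frame correspondent is the Euclidean property — ∀x ∀y ∀z (Rxy ∧ Rxz → Ryz).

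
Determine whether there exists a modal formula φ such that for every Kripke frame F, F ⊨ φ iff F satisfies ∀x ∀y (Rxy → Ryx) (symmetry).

Yes: it is symmetry, defined by the B schema q → □◇q.
Suppose q→□◇q is valid. Take Rxy and set V(q)={x}. Then q at x, so □◇q at x, so ◇q at y, so some z with Ryz has q; z=x, i.e. Ryx.

Definable; q → □◇q defines it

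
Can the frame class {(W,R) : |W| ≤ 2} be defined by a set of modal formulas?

Not modally definable

Modal frame validity is preserved under disjoint unions.
Any modal formula valid on each of 3 disjoint one-world frames is valid on their disjoint union (validity is preserved under disjoint unions). Each one-world frame has |W|=1≤2, but the union has |W|=3.
So the class is not modally definable.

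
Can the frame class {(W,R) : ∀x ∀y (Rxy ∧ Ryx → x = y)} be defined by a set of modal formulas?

Any modally definable frame class is closed under surjective bounded morphisms.
The 6-cycle (worlds a,b,c,d,e,f with a→b→c→d→e→f→a) is antisymmetric. Sending even-indexed worlds to • and odd-indexed worlds to ∘ is a surjective bounded morphism onto the two-world frame with •↔∘, which is not antisymmetric.
Hence antisymmetry is not modally definable.

Not modally definable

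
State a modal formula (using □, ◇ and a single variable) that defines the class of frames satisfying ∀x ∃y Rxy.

□s → ◇s

A defining formula is □s → ◇s (the D axiom).
Suppose □s→◇s is valid. At any x set V(s)=W. Then □s at x, so ◇s at x, so x has a successor.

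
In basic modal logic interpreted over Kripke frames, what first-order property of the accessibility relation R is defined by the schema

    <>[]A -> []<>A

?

Suppose ◇□A→□◇A is valid. Take Rxy, Rxz and set V(A)={w : Ryw}. Then □A at y so ◇□A at x, so □◇A at x, so ◇A at z, giving w with Rzw and Ryw.
The converse is a direct semantic check.
Frame condition: forall x forall y forall z (Rxy & Rxz -> exists w (Ryw & Rzw)).

convergence: forall x forall y forall z (Rxy & Rxz -> exists w (Ryw & Rzw))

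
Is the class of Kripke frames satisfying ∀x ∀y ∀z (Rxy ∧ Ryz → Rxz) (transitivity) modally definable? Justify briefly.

Definable; □r → □□r defines it

Yes: it is transitivity, defined by the 4 schema □r → □□r.
Suppose □r→□□r is valid. Take Rxy, Ryz and set V(r)={w : Rxw}. Then □r at x, so □□r at x, so □r at y, so r at z, i.e. Rxz.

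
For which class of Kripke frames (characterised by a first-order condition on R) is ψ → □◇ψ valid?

symmetry: ∀x ∀y (Rxy → Ryx)

Suppose ψ→□◇ψ is valid. Take Rxy and set V(ψ)={x}. Then ψ at x, so □◇ψ at x, so ◇ψ at y, so some z with Ryz has ψ; z=x, i.e. Ryx.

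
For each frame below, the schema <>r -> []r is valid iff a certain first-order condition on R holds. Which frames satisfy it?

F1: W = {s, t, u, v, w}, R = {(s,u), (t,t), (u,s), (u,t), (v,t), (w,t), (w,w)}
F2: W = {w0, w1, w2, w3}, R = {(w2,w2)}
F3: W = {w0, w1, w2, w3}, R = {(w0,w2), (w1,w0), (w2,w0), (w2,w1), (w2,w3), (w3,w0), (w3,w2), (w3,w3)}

F2

The schema corresponds to partial functionality: forall x forall y forall z (Rxy & Rxz -> y = z).
F1: fails — u sees both s and t.
F2: condition met.
F3: fails — w2 sees both w0 and w1.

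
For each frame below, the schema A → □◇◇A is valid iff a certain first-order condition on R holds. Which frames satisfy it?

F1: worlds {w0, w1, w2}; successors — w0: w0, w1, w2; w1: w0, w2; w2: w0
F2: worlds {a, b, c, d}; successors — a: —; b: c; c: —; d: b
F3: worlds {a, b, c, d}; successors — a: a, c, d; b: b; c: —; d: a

Frame correspondent (Sahlqvist): ∀x ∀z (xRz → ∃w (x = w ∧ zR²w)) — i.e. a generalized confluence (Geach) condition.
F1: holds.
F2: fails — bRc but no w with b=w and cR²w.
F3: fails — aRc but no w with a=w and cR²w.
Valid on: F1.

F1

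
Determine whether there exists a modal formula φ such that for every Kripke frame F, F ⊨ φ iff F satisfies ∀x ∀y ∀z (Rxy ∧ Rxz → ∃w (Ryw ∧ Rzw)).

The condition is convergence. A defining modal formula is ◇□r → □◇r.
Suppose ◇□r→□◇r is valid. Take Rxy, Rxz and set V(r)={w : Ryw}. Then □r at y so ◇□r at x, so □◇r at x, so ◇r at z, giving w with Rzw and Ryw.

Yes, by ◇□r → □◇r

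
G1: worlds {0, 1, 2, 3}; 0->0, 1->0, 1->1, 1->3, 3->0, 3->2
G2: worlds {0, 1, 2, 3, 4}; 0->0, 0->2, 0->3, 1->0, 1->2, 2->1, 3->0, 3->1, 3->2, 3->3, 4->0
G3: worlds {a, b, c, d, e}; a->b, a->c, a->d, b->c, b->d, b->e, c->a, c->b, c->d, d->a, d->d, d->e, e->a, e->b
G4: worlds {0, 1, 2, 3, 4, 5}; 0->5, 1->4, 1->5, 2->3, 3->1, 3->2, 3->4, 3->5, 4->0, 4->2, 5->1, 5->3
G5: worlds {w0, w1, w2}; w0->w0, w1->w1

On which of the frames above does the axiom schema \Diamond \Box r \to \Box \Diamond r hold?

Frame correspondent (Sahlqvist): \forall x \forall y \forall z (Rxy \wedge Rxz \to \exists w (Ryw \wedge Rzw)) — i.e. convergence.
G1: fails — R32 and R32 but 2 and 2 have no common successor.
G2: fails — R00 and R02 but 0 and 2 have no common successor.
G3: condition met.
G4: fails — R14 and R15 but 4 and 5 have no common successor.
G5: condition met.
Valid on: G3, G5.

G3, G5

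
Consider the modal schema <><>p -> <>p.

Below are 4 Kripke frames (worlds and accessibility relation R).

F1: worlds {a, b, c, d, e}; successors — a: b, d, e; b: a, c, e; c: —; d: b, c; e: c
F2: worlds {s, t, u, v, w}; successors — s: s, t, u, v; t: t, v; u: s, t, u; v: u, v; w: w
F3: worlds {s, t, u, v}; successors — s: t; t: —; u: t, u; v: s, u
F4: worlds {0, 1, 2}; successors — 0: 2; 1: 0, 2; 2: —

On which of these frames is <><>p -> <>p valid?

F4

Frame correspondent (Sahlqvist): forall x forall y forall z (Rxy & Ryz -> Rxz) — i.e. transitivity.
F1: fails — Rab and Rbc but not Rac.
F2: fails — Rtv and Rvu but not Rtu.
F3: fails — Rvu and Rut but not Rvt.
F4: holds.
Valid on: F4.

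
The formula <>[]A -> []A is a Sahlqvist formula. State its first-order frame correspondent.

the Euclidean property: forall x forall y forall z (Rxy & Rxz -> Ryz)

Replacing A by ¬A and contraposing gives the equivalent schema ◇A → □◇A.
Suppose ◇A→□◇A is valid. Take Rxy, Rxz and set V(A)={y}. Then ◇A at x, so □◇A at x, so ◇A at z, so some w with Rzw has A; w=y, i.e. Rzy. By symmetry of the argument, Ryz.
The converse is a direct semantic check.
Frame condition: forall x forall y forall z (Rxy & Rxz -> Ryz).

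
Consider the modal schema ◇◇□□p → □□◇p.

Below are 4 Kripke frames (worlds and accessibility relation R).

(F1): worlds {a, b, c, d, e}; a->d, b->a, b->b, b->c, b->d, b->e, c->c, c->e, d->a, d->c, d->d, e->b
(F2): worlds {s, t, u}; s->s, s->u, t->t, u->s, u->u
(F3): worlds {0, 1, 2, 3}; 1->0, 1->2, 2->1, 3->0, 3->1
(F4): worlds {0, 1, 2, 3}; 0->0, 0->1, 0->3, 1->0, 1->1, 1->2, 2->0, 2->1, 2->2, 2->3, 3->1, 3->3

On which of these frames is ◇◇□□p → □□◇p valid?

The schema corresponds to a generalized confluence (Geach) condition: ∀x ∀y ∀z ((xR²y ∧ xR²z) → ∃w (yR²w ∧ zRw)).
(F1): fails — aR²c, aR²a but no w with cR²w and aRw.
(F2): satisfies the condition.
(F3): fails — 1R²1, 1R²1 but no w with 1R²w and 1Rw.
(F4): satisfies the condition.
Valid on: (F2), (F4).

(F2), (F4)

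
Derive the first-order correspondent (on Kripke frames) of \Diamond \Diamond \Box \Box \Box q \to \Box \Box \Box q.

This is a Sahlqvist (Geach-type) schema ◇^2□^3q → □^3◇^0q.
First-order correspondent: \forall x \forall y \forall z ((x R^2 y \wedge x R^3 z) \to \exists w (y R^3 w \wedge z = w)).

\forall x \forall y \forall z ((x R^2 y \wedge x R^3 z) \to \exists w (y R^3 w \wedge z = w))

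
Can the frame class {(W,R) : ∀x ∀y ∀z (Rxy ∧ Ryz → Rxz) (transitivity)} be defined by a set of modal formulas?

Yes — defined by □r → □□r

This is a Sahlqvist condition; the 4 axiom □r → □□r defines it.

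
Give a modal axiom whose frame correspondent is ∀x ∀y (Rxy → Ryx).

This is symmetry; the standard corresponding axiom is B: ψ → □◇ψ.
Suppose ψ→□◇ψ is valid. Take Rxy and set V(ψ)={x}. Then ψ at x, so □◇ψ at x, so ◇ψ at y, so some z with Ryz has ψ; z=x, i.e. Ryx.

ψ → □◇ψ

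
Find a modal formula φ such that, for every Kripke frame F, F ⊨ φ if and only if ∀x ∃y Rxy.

□p → ◇p

This is seriality; the standard corresponding axiom is D: □p → ◇p.
Suppose □p→◇p is valid. At any x set V(p)=W. Then □p at x, so ◇p at x, so x has a successor.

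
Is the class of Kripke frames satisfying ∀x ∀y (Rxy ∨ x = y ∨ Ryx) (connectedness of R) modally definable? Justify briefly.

If a class were modally definable it would be closed under disjoint unions (Goldblatt–Thomason).
Take 3 disjoint single-world reflexive frames: each is trivially connected, but their disjoint union has 3 worlds with no edge between distinct components, so it is not connected.
Hence connectedness of R is not modally definable.

Not modally definable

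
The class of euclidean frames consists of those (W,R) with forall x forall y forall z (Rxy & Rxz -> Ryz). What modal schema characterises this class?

◇q → □◇q

The condition is the Euclidean property. The 5 schema ◇q → □◇q defines it.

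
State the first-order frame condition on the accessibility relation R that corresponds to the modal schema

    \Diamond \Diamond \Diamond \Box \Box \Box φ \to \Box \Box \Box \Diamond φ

\forall x \forall y \forall z ((x R^3 y \wedge x R^3 z) \to \exists w (y R^3 w \wedge zRw))

This is a Sahlqvist (Geach-type) schema ◇^3□^3φ → □^3◇^1φ.
Minimal-valuation argument: fix x; take any y with xR^3y and any z with xR^3z. Set V(φ) to the set of worlds R-reachable from y in exactly 3 steps. Then □^3φ holds at y, so the antecedent holds at x; validity forces ◇^1φ at z, giving a w with zR^1w and yR^3w.
First-order correspondent: \forall x \forall y \forall z ((x R^3 y \wedge x R^3 z) \to \exists w (y R^3 w \wedge zRw)).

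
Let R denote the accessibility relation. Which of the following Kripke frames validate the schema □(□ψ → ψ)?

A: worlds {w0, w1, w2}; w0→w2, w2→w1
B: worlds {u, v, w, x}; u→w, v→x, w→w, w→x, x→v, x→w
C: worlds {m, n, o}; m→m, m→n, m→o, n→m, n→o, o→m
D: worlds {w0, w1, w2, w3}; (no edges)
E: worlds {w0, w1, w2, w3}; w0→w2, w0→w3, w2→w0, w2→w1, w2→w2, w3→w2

D

The schema corresponds to shift-reflexivity: ∀x ∀y (Rxy → Ryy).
A: fails — Rw0w2 but not Rw2w2.
B: fails — Rwx but not Rxx.
C: fails — Rno but not Roo.
D: satisfies the condition.
E: fails — Rw0w3 but not Rw3w3.
Valid on: D.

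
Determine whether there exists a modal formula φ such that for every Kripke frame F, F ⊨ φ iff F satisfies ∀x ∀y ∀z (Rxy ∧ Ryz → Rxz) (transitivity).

The condition is transitivity. A defining modal formula is □r → □□r.
Suppose □r→□□r is valid. Take Rxy, Ryz and set V(r)={w : Rxw}. Then □r at x, so □□r at x, so □r at y, so r at z, i.e. Rxz.

Yes, by □r → □□r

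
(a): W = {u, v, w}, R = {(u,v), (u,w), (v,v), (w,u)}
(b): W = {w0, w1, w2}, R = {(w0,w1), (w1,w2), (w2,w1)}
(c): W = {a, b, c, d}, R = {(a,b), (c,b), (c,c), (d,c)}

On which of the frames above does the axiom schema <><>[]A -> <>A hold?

Frame correspondent (Sahlqvist): forall x forall y (x R^2 y -> exists w (yRw & xRw)) — i.e. a generalized confluence (Geach) condition.
(a): fails — wR²v but no t with vRt and wRt.
(b): condition met.
(c): fails — cR²b but no w with bRw and cRw.
Valid on: (b).

(b)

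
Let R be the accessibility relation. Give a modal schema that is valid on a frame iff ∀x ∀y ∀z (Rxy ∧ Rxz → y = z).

A defining formula is ◇r → □r (the CD axiom).

◇r → □r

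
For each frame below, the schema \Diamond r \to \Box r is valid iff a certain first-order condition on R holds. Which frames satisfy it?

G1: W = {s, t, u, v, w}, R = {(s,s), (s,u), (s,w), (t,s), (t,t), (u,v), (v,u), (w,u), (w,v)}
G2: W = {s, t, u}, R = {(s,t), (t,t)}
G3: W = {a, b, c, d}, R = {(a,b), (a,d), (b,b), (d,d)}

G2

Frame correspondent (Sahlqvist): \forall x \forall y \forall z (Rxy \wedge Rxz \to y = z) — i.e. partial functionality.
G1: fails — s sees both s and u.
G2: satisfies the condition.
G3: fails — a sees both b and d.
Valid on: G2.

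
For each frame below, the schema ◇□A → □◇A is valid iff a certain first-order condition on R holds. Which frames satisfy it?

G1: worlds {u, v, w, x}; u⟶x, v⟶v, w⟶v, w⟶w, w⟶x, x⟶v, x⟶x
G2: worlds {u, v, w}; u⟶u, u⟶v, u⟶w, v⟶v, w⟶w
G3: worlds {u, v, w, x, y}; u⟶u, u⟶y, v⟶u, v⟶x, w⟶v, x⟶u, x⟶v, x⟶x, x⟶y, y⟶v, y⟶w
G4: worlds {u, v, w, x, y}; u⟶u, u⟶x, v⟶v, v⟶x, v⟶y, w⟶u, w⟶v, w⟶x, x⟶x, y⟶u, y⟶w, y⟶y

Frame correspondent (Sahlqvist): ∀x ∀y ∀z (Rxy ∧ Rxz → ∃w (Ryw ∧ Rzw)) — i.e. convergence.
G1: holds.
G2: fails — Ruv and Ruw but v and w have no common successor.
G3: fails — Ruu and Ruy but u and y have no common successor.
G4: fails — Rvx and Rvy but x and y have no common successor.
Valid on: G1.

G1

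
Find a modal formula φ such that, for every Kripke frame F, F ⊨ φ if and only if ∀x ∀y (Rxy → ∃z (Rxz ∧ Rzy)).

This is density; the standard corresponding axiom is C4: □□r → □r.

□□r → □r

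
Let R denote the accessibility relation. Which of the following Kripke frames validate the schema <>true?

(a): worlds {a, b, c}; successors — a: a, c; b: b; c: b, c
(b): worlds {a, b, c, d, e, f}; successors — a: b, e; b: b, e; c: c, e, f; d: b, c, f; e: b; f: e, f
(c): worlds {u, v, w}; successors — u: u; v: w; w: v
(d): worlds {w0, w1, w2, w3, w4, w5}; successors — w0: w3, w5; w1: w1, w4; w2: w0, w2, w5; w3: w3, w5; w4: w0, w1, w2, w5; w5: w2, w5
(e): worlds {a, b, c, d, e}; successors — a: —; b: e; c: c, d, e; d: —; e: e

The schema corresponds to seriality: forall x exists y Rxy.
(a): satisfies the condition.
(b): satisfies the condition.
(c): satisfies the condition.
(d): satisfies the condition.
(e): fails — world a has no successor.
Valid on: (a), (b), (c), (d).

(a), (b), (c), (d)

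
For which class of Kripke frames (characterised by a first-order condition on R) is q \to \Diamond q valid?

reflexivity

Replacing q by ¬q and contraposing gives the equivalent schema □q → q.
Suppose □q→q is valid. At any x set V(q)={w : Rxw}. Then □q holds at x, so q holds at x, i.e. Rxx.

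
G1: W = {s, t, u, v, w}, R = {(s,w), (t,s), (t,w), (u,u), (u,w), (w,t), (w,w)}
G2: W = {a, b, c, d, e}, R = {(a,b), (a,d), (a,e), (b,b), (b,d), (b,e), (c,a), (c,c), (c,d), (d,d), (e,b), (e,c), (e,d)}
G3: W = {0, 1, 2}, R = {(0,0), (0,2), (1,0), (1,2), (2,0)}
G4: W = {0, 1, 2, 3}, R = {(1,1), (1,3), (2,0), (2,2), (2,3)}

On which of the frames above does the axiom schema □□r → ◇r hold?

G2, G3

The schema corresponds to a generalized confluence (Geach) condition: ∀x ∃w (xR²w ∧ xRw).
G1: fails — at v but no w* with vR²w* and vRw*.
G2: holds.
G3: holds.
G4: fails — at 0 but no w with 0R²w and 0Rw.
Valid on: G2, G3.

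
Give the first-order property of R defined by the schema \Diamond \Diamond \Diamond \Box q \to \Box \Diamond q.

This is a Sahlqvist (Geach-type) schema ◇^3□^1q → □^1◇^1q.
First-order correspondent: \forall x \forall y \forall z ((x R^3 y \wedge xRz) \to \exists w (yRw \wedge zRw)).

\forall x \forall y \forall z ((x R^3 y \wedge xRz) \to \exists w (yRw \wedge zRw))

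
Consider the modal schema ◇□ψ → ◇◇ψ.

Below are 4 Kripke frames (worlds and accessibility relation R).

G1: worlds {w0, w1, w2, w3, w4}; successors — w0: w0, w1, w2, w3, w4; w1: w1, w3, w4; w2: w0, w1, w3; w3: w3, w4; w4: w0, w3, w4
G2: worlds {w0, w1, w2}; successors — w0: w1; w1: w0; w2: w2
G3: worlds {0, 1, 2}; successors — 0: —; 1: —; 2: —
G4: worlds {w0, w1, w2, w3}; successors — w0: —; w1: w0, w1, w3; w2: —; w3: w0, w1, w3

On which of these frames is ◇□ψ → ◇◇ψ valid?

Frame correspondent (Sahlqvist): ∀x ∀y (xRy → ∃w (yRw ∧ xR²w)) — i.e. a generalized confluence (Geach) condition.
G1: satisfies the condition.
G2: satisfies the condition.
G3: satisfies the condition.
G4: fails — w1Rw0 but no w with w0Rw and w1R²w.
Valid on: G1, G2, G3.

G1, G2, G3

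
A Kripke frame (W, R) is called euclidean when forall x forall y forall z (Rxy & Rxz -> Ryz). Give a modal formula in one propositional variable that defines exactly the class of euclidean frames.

◇q → □◇q

The condition is the Euclidean property. The 5 schema ◇q → □◇q defines it.
Suppose ◇q→□◇q is valid. Take Rxy, Rxz and set V(q)={y}. Then ◇q at x, so □◇q at x, so ◇q at z, so some w with Rzw has q; w=y, i.e. Rzy. By symmetry of the argument, Ryz.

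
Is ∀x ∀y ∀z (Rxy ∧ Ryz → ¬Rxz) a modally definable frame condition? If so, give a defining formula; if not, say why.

Not definable by any modal formula

Any modally definable frame class is closed under surjective bounded morphisms.
The 3-cycle (worlds a,b,c with a→b→c→a) is intransitive. Mapping every world to a single reflexive point • is a surjective bounded morphism; the reflexive point is not intransitive (R••∧R•• but R••).
Hence intransitivity is not modally definable.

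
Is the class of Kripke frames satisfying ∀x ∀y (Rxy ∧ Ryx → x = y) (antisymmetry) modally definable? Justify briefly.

Modal frame validity is preserved under surjective bounded morphisms.
The 6-cycle (worlds 0,1,2,3,4,5 with 0→1→2→3→4→5→0) is antisymmetric. Sending even-indexed worlds to • and odd-indexed worlds to ∘ is a surjective bounded morphism onto the two-world frame with •↔∘, which is not antisymmetric.
Hence antisymmetry is not modally definable.

No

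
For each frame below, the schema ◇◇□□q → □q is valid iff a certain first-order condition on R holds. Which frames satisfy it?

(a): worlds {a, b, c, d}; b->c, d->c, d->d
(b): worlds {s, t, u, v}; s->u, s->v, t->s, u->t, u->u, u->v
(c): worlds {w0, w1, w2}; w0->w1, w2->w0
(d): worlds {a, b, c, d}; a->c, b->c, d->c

The schema corresponds to a generalized confluence (Geach) condition: ∀x ∀y ∀z ((xR²y ∧ xRz) → ∃w (yR²w ∧ z = w)).
(a): fails — dR²c, dRc but no w with cR²w and c=w.
(b): fails — sR²v, sRu but no w with vR²w and u=w.
(c): fails — w2R²w1, w2Rw0 but no w with w1R²w and w0=w.
(d): ✓.
Valid on: (d).

(d)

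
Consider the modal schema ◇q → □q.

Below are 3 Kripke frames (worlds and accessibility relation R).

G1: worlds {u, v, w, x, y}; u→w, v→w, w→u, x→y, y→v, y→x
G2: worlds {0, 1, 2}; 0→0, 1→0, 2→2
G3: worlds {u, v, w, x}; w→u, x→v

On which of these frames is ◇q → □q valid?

G2, G3

Frame correspondent (Sahlqvist): ∀x ∀y ∀z (Rxy ∧ Rxz → y = z) — i.e. partial functionality.
G1: fails — y sees both v and x.
G2: condition met.
G3: condition met.
Valid on: G2, G3.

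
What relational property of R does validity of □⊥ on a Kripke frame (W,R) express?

emptiness of R: ∀x ∀y ¬Rxy

This schema is the Ver axiom.
It corresponds to emptiness of R: ∀x ∀y ¬Rxy.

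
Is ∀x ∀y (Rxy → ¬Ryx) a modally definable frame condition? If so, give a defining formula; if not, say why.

Modal frame validity is preserved under surjective bounded morphisms.
The 4-cycle (worlds 0,1,2,3 with 0→1→2→3→0) is asymmetric. Mapping every world to a single reflexive point • is a surjective bounded morphism, and the reflexive point is not asymmetric (R•• but asymmetry requires ¬R••).
So the class is not modally definable.

Not modally definable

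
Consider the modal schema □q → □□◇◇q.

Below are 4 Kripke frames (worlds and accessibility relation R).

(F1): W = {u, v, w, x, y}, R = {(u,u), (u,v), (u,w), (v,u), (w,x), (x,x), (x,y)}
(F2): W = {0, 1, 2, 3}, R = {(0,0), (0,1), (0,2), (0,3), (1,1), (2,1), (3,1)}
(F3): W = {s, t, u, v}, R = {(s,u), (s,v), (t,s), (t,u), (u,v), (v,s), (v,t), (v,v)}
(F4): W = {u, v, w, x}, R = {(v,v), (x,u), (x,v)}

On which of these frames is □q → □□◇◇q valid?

The schema corresponds to a generalized confluence (Geach) condition: ∀x ∀z (xR²z → ∃w (xRw ∧ zR²w)).
(F1): fails — uR²w but no t with uRt and wR²t.
(F2): satisfies the condition.
(F3): satisfies the condition.
(F4): satisfies the condition.

(F2), (F3), (F4)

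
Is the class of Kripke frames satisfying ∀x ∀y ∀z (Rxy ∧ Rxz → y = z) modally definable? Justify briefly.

Yes, by ◇r → □r

This is a Sahlqvist condition; the CD axiom ◇r → □r defines it.
Suppose ◇r→□r is valid. Take Rxy, Rxz and set V(r)={y}. Then ◇r at x, so □r at x, so r at z, i.e. z=y.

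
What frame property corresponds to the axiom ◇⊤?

seriality

◇⊤ holds at w iff w has a successor, so frame-validity of ◇⊤ is exactly seriality. Equivalently via □φ → ◇φ:
Suppose □φ→◇φ is valid. At any x set V(φ)=W. Then □φ at x, so ◇φ at x, so x has a successor.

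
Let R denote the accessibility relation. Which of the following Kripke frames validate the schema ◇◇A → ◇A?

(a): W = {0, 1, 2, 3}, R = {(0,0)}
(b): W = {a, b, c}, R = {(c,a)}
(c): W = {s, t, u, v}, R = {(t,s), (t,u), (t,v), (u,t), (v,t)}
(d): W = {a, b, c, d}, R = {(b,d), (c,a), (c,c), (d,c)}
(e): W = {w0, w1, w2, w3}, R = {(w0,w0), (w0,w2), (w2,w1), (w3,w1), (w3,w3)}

This is the axiom for transitivity; its first-order frame correspondent is ∀x ∀y ∀z (Rxy ∧ Ryz → Rxz).
(a): ✓.
(b): ✓.
(c): fails — Rtv and Rvt but not Rtt.
(d): fails — Rdc and Rca but not Rda.
(e): fails — Rw0w2 and Rw2w1 but not Rw0w1.
Valid on: (a), (b).

(a), (b)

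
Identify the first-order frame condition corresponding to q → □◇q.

Symmetry

Suppose q→□◇q is valid. Take Rxy and set V(q)={x}. Then q at x, so □◇q at x, so ◇q at y, so some z with Ryz has q; z=x, i.e. Ryx.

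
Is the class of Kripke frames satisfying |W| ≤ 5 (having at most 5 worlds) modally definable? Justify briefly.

No

If a class were modally definable it would be closed under disjoint unions (Goldblatt–Thomason).
Any modal formula valid on each of 6 disjoint one-world frames is valid on their disjoint union (validity is preserved under disjoint unions). Each one-world frame has |W|=1≤5, but the union has |W|=6.
So the class is not modally definable.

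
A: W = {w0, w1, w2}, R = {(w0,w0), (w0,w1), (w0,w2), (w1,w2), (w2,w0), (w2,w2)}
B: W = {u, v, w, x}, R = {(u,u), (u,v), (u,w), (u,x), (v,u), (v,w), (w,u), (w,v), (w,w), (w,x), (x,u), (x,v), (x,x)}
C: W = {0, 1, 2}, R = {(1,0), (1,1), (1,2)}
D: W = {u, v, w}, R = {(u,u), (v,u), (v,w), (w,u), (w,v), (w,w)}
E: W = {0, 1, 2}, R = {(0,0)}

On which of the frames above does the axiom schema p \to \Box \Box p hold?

This is the axiom for a generalized confluence (Geach) condition; its first-order frame correspondent is \forall x \forall z (x R^2 z \to \exists w (x = w \wedge z = w)).
A: fails — w0R²w1 but w0 ≠ w1.
B: fails — uR²v but u ≠ v.
C: fails — 1R²0 but 1 ≠ 0.
D: fails — vR²u but v ≠ u.
E: ✓.

E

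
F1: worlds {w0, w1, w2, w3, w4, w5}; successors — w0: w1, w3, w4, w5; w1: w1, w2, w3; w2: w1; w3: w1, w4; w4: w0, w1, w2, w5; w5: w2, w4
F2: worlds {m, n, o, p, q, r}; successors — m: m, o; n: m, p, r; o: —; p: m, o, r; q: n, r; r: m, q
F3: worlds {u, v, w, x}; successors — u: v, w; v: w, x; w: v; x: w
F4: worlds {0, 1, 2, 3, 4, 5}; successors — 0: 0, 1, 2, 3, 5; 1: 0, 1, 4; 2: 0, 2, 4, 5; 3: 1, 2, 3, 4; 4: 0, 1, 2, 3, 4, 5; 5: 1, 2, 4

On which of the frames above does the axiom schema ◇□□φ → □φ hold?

F4

Frame correspondent (Sahlqvist): ∀x ∀y ∀z ((xRy ∧ xRz) → ∃w (yR²w ∧ z = w)) — i.e. a generalized confluence (Geach) condition.
F1: fails — w0Rw1, w0Rw5 but no w with w1R²w and w5=w.
F2: fails — mRo, mRm but no w with oR²w and m=w.
F3: fails — uRw, uRv but no t with wR²t and v=t.
F4: condition met.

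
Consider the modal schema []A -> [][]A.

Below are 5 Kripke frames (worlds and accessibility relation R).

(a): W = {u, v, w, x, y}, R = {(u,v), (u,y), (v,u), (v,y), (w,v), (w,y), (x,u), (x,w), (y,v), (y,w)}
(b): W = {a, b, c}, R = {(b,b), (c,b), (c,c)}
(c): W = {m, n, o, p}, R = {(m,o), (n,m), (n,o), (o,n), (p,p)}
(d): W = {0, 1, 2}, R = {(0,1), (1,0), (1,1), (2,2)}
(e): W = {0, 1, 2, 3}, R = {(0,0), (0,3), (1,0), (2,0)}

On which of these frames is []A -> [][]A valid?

The schema corresponds to transitivity: forall x forall y forall z (Rxy & Ryz -> Rxz).
(a): fails — Ruv and Rvu but not Ruu.
(b): condition met.
(c): fails — Ron and Rno but not Roo.
(d): fails — R01 and R10 but not R00.
(e): fails — R10 and R03 but not R13.
Valid on: (b).

(b)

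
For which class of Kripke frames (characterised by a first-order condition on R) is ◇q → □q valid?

Suppose ◇q→□q is valid. Take Rxy, Rxz and set V(q)={y}. Then ◇q at x, so □q at x, so q at z, i.e. z=y.
The converse is a direct semantic check.
So the correspondent is partial functionality.

partial functionality: ∀x ∀y ∀z (Rxy ∧ Rxz → y = z)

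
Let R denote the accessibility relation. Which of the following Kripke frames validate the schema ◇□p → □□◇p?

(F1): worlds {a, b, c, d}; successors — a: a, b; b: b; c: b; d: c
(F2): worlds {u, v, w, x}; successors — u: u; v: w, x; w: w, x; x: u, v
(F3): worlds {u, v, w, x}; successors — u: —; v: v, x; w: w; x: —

This is the axiom for a generalized confluence (Geach) condition; its first-order frame correspondent is ∀x ∀y ∀z ((xRy ∧ xR²z) → ∃w (yRw ∧ zRw)).
(F1): ✓.
(F2): fails — vRw, vR²u but no t with wRt and uRt.
(F3): fails — vRv, vR²x but no t with vRt and xRt.
Valid on: (F1).

(F1)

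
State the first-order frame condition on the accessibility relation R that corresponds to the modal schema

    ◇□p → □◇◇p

This is a Sahlqvist (Geach-type) schema ◇^1□^1p → □^1◇^2p.
Minimal-valuation argument: fix x; take any y with xR^1y and any z with xR^1z. Set V(p) to the set of worlds R-reachable from y in exactly 1 step. Then □^1p holds at y, so the antecedent holds at x; validity forces ◇^2p at z, giving a w with zR^2w and yR^1w.
First-order correspondent: ∀x ∀y ∀z ((xRy ∧ xRz) → ∃w (yRw ∧ zR²w)).

∀x ∀y ∀z ((xRy ∧ xRz) → ∃w (yRw ∧ zR²w))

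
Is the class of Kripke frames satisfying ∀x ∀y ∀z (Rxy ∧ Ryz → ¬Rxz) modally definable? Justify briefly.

Not modally definable

Any modally definable frame class is closed under surjective bounded morphisms.
The 5-cycle (worlds a,b,c,d,e with a→b→c→d→e→a) is intransitive. Mapping every world to a single reflexive point • is a surjective bounded morphism; the reflexive point is not intransitive (R••∧R•• but R••).
So no modal formula (or set of formulas) defines exactly the intransitive frames.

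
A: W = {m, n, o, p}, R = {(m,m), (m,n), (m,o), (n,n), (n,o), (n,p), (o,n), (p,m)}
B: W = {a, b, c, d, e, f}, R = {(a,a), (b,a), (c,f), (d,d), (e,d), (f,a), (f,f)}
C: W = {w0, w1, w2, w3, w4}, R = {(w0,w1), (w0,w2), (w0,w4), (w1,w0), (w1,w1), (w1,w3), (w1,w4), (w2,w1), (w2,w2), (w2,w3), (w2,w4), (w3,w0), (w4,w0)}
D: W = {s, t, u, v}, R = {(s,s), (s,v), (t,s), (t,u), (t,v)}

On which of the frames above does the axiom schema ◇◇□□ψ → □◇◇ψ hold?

Frame correspondent (Sahlqvist): ∀x ∀y ∀z ((xR²y ∧ xRz) → ∃w (yR²w ∧ zR²w)) — i.e. a generalized confluence (Geach) condition.
A: condition met.
B: condition met.
C: condition met.
D: fails — sR²s, sRv but no w with sR²w and vR²w.

A, B, C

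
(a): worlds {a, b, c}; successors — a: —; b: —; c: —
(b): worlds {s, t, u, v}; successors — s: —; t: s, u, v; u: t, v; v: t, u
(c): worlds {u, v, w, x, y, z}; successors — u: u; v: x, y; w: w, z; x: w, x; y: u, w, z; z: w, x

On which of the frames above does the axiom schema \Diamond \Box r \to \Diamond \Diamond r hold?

This is the axiom for a generalized confluence (Geach) condition; its first-order frame correspondent is \forall x \forall y (xRy \to \exists w (yRw \wedge x R^2 w)).
(a): ✓.
(b): fails — tRs but no w with sRw and tR²w.
(c): ✓.
Valid on: (a), (c).

(a), (c)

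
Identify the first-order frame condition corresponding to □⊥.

emptiness of R

□⊥ is valid iff no world has any successor (otherwise □⊥ fails at any world with one).
The converse is a direct semantic check.
Frame condition: ∀x ∀y ¬Rxy.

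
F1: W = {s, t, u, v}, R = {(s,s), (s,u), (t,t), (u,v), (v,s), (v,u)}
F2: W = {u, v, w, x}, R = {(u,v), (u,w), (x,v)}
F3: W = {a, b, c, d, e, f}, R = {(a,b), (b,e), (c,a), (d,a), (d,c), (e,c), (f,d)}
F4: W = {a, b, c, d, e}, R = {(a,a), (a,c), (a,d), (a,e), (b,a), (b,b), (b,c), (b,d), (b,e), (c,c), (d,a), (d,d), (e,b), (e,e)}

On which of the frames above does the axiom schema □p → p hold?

F4

This is the axiom for reflexivity; its first-order frame correspondent is ∀x Rxx.
F1: fails — world u does not see itself.
F2: fails — world u does not see itself.
F3: fails — world a does not see itself.
F4: ✓.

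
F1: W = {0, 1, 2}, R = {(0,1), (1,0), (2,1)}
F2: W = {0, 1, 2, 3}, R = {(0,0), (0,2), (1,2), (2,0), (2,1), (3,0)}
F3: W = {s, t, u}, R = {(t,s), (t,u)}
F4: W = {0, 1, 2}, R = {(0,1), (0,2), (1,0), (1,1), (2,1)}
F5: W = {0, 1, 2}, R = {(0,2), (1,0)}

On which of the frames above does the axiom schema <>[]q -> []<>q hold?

Frame correspondent (Sahlqvist): forall x forall y forall z (Rxy & Rxz -> exists w (Ryw & Rzw)) — i.e. convergence.
F1: satisfies the condition.
F2: satisfies the condition.
F3: fails — Rtu and Rtu but u and u have no common successor.
F4: satisfies the condition.
F5: fails — R02 and R02 but 2 and 2 have no common successor.
Valid on: F1, F2, F4.

F1, F2, F4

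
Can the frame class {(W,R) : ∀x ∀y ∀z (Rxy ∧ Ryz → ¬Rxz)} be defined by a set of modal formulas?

Not definable by any modal formula

If a class were modally definable it would be closed under surjective bounded morphisms (Goldblatt–Thomason).
The 3-cycle (worlds a,b,c with a→b→c→a) is intransitive. Mapping every world to a single reflexive point • is a surjective bounded morphism; the reflexive point is not intransitive (R••∧R•• but R••).
Hence intransitivity is not modally definable.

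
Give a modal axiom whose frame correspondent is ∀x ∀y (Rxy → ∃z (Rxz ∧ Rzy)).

□□p → □p

This is density; the standard corresponding axiom is C4: □□p → □p.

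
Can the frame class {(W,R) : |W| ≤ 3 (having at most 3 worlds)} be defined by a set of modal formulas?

If a class were modally definable it would be closed under disjoint unions (Goldblatt–Thomason).
Any modal formula valid on each of 4 disjoint one-world frames is valid on their disjoint union (validity is preserved under disjoint unions). Each one-world frame has |W|=1≤3, but the union has |W|=4.
So no modal formula (or set of formulas) defines exactly the |W|≤3 frames.

Not definable by any modal formula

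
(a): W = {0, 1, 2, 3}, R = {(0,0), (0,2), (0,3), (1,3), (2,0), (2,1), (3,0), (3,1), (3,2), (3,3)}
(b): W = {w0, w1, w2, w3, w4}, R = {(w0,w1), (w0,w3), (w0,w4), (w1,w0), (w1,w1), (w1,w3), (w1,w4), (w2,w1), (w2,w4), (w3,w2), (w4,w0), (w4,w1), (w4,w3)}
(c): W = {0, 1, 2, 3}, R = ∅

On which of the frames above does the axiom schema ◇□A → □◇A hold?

The schema corresponds to convergence: ∀x ∀y ∀z (Rxy ∧ Rxz → ∃w (Ryw ∧ Rzw)).
(a): fails — R32 and R31 but 2 and 1 have no common successor.
(b): fails — Rw0w4 and Rw0w3 but w4 and w3 have no common successor.
(c): condition met.
Valid on: (c).

(c)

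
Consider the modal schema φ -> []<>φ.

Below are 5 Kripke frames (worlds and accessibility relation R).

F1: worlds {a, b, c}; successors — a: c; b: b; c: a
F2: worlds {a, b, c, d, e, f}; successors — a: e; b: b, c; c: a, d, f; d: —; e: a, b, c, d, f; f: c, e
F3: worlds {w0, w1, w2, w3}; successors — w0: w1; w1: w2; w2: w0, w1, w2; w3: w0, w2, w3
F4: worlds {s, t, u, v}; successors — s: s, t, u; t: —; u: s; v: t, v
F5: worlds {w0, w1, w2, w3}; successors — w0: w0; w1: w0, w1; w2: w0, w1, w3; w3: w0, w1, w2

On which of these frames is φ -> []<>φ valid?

F1

Frame correspondent (Sahlqvist): forall x forall y (Rxy -> Ryx) — i.e. symmetry.
F1: holds.
F2: fails — Rbc but not Rcb.
F3: fails — Rw3w2 but not Rw2w3.
F4: fails — Rvt but not Rtv.
F5: fails — Rw1w0 but not Rw0w1.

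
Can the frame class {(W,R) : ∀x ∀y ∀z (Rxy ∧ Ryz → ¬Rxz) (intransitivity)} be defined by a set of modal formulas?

No

Any modally definable frame class is closed under surjective bounded morphisms.
The 3-cycle (worlds s,t,u with s→t→u→s) is intransitive. Mapping every world to a single reflexive point • is a surjective bounded morphism; the reflexive point is not intransitive (R••∧R•• but R••).
Hence intransitivity is not modally definable.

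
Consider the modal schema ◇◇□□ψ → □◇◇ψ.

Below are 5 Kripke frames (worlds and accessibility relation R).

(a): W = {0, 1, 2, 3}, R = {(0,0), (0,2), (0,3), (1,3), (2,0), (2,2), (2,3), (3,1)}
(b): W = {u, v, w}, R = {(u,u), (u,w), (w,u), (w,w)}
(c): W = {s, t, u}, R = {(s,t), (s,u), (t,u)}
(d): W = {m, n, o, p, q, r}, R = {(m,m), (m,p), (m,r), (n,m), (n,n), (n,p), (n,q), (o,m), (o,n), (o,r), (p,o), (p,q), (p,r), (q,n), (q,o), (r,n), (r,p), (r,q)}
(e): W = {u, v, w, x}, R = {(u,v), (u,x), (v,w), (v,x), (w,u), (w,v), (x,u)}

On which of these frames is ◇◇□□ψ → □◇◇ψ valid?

This is the axiom for a generalized confluence (Geach) condition; its first-order frame correspondent is ∀x ∀y ∀z ((xR²y ∧ xRz) → ∃w (yR²w ∧ zR²w)).
(a): fails — 0R²1, 0R3 but no w with 1R²w and 3R²w.
(b): satisfies the condition.
(c): fails — sR²u, sRt but no w with uR²w and tR²w.
(d): satisfies the condition.
(e): satisfies the condition.
Valid on: (b), (d), (e).

(b), (d), (e)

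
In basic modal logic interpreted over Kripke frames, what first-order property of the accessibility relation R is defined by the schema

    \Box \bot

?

□⊥ is valid iff no world has any successor (otherwise □⊥ fails at any world with one).

Emptiness of R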